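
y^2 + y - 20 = (y - 4)*(y + 5)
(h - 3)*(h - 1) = h^2 - 4*h + 3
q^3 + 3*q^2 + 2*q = q*(q + 1)*(q + 2)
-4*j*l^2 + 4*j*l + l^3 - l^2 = l*(-4*j + l)*(l - 1)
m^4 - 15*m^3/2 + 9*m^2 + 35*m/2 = m*(m - 5)*(m - 7/2)*(m + 1)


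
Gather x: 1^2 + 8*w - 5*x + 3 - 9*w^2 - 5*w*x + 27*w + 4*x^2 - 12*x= -9*w^2 + 35*w + 4*x^2 + x*(-5*w - 17) + 4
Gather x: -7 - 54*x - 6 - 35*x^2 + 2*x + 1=-35*x^2 - 52*x - 12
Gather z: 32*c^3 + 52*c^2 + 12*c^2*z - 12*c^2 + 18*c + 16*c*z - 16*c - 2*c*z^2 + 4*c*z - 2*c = 32*c^3 + 40*c^2 - 2*c*z^2 + z*(12*c^2 + 20*c)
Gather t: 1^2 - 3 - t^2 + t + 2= -t^2 + t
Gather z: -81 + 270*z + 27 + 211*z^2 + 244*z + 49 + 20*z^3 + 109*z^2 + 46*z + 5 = 20*z^3 + 320*z^2 + 560*z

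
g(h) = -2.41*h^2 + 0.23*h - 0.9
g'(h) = 0.23 - 4.82*h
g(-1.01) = -3.59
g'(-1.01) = 5.10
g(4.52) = -49.10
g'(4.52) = -21.56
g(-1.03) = -3.69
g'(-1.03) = 5.19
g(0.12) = -0.91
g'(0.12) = -0.35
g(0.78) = -2.19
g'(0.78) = -3.53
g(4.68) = -52.61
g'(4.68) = -22.33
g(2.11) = -11.14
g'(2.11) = -9.94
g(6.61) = -104.68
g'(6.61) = -31.63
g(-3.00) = -23.28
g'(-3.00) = 14.69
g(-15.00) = -546.60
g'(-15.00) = 72.53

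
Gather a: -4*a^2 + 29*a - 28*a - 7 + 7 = -4*a^2 + a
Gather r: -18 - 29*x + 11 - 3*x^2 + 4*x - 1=-3*x^2 - 25*x - 8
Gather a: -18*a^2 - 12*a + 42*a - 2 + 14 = -18*a^2 + 30*a + 12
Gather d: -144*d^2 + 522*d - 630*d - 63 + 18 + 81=-144*d^2 - 108*d + 36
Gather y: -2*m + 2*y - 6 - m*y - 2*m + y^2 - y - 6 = -4*m + y^2 + y*(1 - m) - 12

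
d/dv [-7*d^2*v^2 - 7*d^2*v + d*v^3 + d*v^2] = d*(-14*d*v - 7*d + 3*v^2 + 2*v)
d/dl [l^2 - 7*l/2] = 2*l - 7/2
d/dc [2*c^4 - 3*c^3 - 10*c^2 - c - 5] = 8*c^3 - 9*c^2 - 20*c - 1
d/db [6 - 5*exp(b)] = -5*exp(b)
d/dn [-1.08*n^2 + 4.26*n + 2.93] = 4.26 - 2.16*n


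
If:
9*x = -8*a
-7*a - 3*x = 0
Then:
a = 0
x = 0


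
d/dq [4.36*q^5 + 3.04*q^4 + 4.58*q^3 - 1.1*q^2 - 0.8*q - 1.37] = 21.8*q^4 + 12.16*q^3 + 13.74*q^2 - 2.2*q - 0.8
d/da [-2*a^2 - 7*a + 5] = -4*a - 7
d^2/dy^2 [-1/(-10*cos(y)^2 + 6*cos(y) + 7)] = 2*(200*sin(y)^4 - 258*sin(y)^2 + 183*cos(y)/2 - 45*cos(3*y)/2 - 48)/(10*sin(y)^2 + 6*cos(y) - 3)^3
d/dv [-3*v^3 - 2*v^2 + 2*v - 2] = -9*v^2 - 4*v + 2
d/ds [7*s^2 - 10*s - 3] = 14*s - 10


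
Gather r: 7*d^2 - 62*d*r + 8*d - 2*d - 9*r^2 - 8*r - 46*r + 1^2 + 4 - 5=7*d^2 + 6*d - 9*r^2 + r*(-62*d - 54)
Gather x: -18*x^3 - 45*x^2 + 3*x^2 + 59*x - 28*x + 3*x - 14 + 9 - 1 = -18*x^3 - 42*x^2 + 34*x - 6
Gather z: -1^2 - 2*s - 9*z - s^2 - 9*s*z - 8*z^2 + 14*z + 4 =-s^2 - 2*s - 8*z^2 + z*(5 - 9*s) + 3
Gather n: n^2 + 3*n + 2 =n^2 + 3*n + 2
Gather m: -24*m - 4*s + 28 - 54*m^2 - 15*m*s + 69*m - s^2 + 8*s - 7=-54*m^2 + m*(45 - 15*s) - s^2 + 4*s + 21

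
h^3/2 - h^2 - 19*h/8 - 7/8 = (h/2 + 1/2)*(h - 7/2)*(h + 1/2)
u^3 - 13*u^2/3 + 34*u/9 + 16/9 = (u - 8/3)*(u - 2)*(u + 1/3)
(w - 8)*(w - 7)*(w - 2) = w^3 - 17*w^2 + 86*w - 112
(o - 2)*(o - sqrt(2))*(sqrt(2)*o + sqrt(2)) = sqrt(2)*o^3 - 2*o^2 - sqrt(2)*o^2 - 2*sqrt(2)*o + 2*o + 4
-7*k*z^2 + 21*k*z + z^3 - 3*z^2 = z*(-7*k + z)*(z - 3)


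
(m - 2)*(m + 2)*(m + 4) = m^3 + 4*m^2 - 4*m - 16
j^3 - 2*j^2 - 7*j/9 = j*(j - 7/3)*(j + 1/3)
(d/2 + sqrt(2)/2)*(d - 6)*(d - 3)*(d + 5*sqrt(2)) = d^4/2 - 9*d^3/2 + 3*sqrt(2)*d^3 - 27*sqrt(2)*d^2 + 14*d^2 - 45*d + 54*sqrt(2)*d + 90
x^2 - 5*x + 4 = (x - 4)*(x - 1)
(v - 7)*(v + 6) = v^2 - v - 42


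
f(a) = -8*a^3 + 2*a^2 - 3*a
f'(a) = -24*a^2 + 4*a - 3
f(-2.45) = 137.00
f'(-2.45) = -156.86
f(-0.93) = 10.95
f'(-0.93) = -27.48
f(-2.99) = 240.70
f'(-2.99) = -229.52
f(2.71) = -152.66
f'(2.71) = -168.42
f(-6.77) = 2594.29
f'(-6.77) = -1130.07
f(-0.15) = 0.52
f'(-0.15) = -4.14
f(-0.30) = 1.30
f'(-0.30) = -6.36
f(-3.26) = 308.20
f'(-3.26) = -271.10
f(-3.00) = 243.00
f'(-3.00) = -231.00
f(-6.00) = 1818.00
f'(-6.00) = -891.00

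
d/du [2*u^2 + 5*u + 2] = 4*u + 5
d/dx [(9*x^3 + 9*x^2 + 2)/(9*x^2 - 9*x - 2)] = 9*(9*x^4 - 18*x^3 - 15*x^2 - 8*x + 2)/(81*x^4 - 162*x^3 + 45*x^2 + 36*x + 4)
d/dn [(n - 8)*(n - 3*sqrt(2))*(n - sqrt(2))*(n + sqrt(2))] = 4*n^3 - 24*n^2 - 9*sqrt(2)*n^2 - 4*n + 48*sqrt(2)*n + 6*sqrt(2) + 16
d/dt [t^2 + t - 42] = 2*t + 1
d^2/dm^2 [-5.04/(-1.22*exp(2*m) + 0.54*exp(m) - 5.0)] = ((2.7216 - 24.5952*exp(m))*(1.22*exp(2*m) - 0.54*exp(m) + 5.0) + 5.04*(2.44*exp(m) - 0.54)*(4.88*exp(m) - 1.08)*exp(m))*exp(m)/(1.22*exp(2*m) - 0.54*exp(m) + 5.0)^3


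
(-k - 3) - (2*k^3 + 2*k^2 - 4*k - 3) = -2*k^3 - 2*k^2 + 3*k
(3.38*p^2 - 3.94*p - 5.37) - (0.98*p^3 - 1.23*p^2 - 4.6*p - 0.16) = -0.98*p^3 + 4.61*p^2 + 0.66*p - 5.21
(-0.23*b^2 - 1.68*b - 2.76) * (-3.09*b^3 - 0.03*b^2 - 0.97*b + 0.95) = 0.7107*b^5 + 5.1981*b^4 + 8.8019*b^3 + 1.4939*b^2 + 1.0812*b - 2.622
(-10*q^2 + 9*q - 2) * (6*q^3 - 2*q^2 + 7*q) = -60*q^5 + 74*q^4 - 100*q^3 + 67*q^2 - 14*q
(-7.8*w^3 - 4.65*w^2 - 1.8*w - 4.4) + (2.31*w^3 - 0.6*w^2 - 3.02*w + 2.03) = -5.49*w^3 - 5.25*w^2 - 4.82*w - 2.37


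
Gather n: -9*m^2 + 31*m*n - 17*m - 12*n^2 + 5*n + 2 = -9*m^2 - 17*m - 12*n^2 + n*(31*m + 5) + 2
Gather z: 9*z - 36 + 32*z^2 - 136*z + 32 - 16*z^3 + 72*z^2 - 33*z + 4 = -16*z^3 + 104*z^2 - 160*z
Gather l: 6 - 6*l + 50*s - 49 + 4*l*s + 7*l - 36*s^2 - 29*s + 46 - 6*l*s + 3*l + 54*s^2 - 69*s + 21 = l*(4 - 2*s) + 18*s^2 - 48*s + 24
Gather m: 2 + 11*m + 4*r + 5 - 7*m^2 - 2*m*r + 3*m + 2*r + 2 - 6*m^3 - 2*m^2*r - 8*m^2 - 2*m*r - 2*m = -6*m^3 + m^2*(-2*r - 15) + m*(12 - 4*r) + 6*r + 9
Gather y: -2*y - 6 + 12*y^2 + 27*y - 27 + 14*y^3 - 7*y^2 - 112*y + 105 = 14*y^3 + 5*y^2 - 87*y + 72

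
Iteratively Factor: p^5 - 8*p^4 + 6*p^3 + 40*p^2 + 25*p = (p - 5)*(p^4 - 3*p^3 - 9*p^2 - 5*p) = p*(p - 5)*(p^3 - 3*p^2 - 9*p - 5) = p*(p - 5)*(p + 1)*(p^2 - 4*p - 5) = p*(p - 5)*(p + 1)^2*(p - 5)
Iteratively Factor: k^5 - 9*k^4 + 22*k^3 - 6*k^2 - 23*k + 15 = (k - 1)*(k^4 - 8*k^3 + 14*k^2 + 8*k - 15) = (k - 1)*(k + 1)*(k^3 - 9*k^2 + 23*k - 15) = (k - 1)^2*(k + 1)*(k^2 - 8*k + 15) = (k - 3)*(k - 1)^2*(k + 1)*(k - 5)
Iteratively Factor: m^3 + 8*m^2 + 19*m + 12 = (m + 3)*(m^2 + 5*m + 4) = (m + 1)*(m + 3)*(m + 4)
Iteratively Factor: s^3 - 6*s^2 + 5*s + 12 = (s - 4)*(s^2 - 2*s - 3) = (s - 4)*(s - 3)*(s + 1)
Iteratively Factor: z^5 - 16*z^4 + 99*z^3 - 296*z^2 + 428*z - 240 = (z - 3)*(z^4 - 13*z^3 + 60*z^2 - 116*z + 80) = (z - 3)*(z - 2)*(z^3 - 11*z^2 + 38*z - 40) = (z - 5)*(z - 3)*(z - 2)*(z^2 - 6*z + 8) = (z - 5)*(z - 4)*(z - 3)*(z - 2)*(z - 2)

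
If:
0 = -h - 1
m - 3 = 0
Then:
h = -1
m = 3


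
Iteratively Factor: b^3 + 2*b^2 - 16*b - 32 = (b - 4)*(b^2 + 6*b + 8) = (b - 4)*(b + 4)*(b + 2)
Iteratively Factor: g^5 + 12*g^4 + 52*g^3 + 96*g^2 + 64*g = (g + 2)*(g^4 + 10*g^3 + 32*g^2 + 32*g) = (g + 2)*(g + 4)*(g^3 + 6*g^2 + 8*g) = g*(g + 2)*(g + 4)*(g^2 + 6*g + 8) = g*(g + 2)*(g + 4)^2*(g + 2)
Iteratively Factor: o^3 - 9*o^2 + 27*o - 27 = (o - 3)*(o^2 - 6*o + 9) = (o - 3)^2*(o - 3)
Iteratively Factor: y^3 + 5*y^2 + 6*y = (y)*(y^2 + 5*y + 6) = y*(y + 2)*(y + 3)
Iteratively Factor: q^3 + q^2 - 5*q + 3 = (q - 1)*(q^2 + 2*q - 3) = (q - 1)^2*(q + 3)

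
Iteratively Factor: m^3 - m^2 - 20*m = (m)*(m^2 - m - 20) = m*(m + 4)*(m - 5)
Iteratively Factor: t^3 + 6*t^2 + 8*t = (t + 2)*(t^2 + 4*t) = t*(t + 2)*(t + 4)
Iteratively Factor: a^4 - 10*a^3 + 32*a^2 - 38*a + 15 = (a - 1)*(a^3 - 9*a^2 + 23*a - 15) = (a - 5)*(a - 1)*(a^2 - 4*a + 3) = (a - 5)*(a - 3)*(a - 1)*(a - 1)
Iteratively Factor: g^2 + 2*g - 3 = (g + 3)*(g - 1)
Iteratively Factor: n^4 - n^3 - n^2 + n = (n - 1)*(n^3 - n) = (n - 1)*(n + 1)*(n^2 - n) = n*(n - 1)*(n + 1)*(n - 1)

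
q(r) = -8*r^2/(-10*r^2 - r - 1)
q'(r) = -8*r^2*(20*r + 1)/(-10*r^2 - r - 1)^2 - 16*r/(-10*r^2 - r - 1)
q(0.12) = 0.09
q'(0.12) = 1.27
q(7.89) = 0.79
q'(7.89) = 0.00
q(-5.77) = 0.81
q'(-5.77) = 0.00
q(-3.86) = 0.82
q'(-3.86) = 0.00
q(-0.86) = 0.79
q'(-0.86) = -0.14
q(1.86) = 0.74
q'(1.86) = 0.04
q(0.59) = 0.55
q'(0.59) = 0.48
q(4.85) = 0.78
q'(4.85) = 0.00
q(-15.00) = 0.81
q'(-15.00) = 0.00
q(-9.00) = 0.81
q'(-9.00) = 0.00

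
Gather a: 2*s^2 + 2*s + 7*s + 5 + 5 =2*s^2 + 9*s + 10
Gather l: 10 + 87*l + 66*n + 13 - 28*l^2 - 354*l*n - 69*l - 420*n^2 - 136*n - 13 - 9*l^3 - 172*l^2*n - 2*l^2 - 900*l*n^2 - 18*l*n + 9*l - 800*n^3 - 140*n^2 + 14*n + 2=-9*l^3 + l^2*(-172*n - 30) + l*(-900*n^2 - 372*n + 27) - 800*n^3 - 560*n^2 - 56*n + 12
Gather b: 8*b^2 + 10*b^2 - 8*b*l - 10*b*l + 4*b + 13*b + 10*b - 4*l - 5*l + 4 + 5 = 18*b^2 + b*(27 - 18*l) - 9*l + 9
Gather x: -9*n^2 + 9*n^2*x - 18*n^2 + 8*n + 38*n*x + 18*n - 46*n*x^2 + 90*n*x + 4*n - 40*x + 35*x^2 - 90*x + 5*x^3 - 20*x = -27*n^2 + 30*n + 5*x^3 + x^2*(35 - 46*n) + x*(9*n^2 + 128*n - 150)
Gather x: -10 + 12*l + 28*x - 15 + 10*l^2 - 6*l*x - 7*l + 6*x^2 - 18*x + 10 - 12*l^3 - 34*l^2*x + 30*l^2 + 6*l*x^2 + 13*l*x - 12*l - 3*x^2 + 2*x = -12*l^3 + 40*l^2 - 7*l + x^2*(6*l + 3) + x*(-34*l^2 + 7*l + 12) - 15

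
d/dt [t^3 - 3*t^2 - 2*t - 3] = 3*t^2 - 6*t - 2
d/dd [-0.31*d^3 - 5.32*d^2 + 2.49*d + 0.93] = -0.93*d^2 - 10.64*d + 2.49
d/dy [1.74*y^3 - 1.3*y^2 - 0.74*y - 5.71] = 5.22*y^2 - 2.6*y - 0.74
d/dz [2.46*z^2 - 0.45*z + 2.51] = 4.92*z - 0.45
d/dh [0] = 0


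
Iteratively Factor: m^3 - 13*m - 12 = (m + 1)*(m^2 - m - 12) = (m + 1)*(m + 3)*(m - 4)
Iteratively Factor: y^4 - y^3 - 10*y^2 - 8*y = (y + 1)*(y^3 - 2*y^2 - 8*y) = (y + 1)*(y + 2)*(y^2 - 4*y) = (y - 4)*(y + 1)*(y + 2)*(y)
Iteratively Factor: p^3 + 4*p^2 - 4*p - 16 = (p - 2)*(p^2 + 6*p + 8) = (p - 2)*(p + 4)*(p + 2)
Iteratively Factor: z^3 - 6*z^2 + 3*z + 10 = (z + 1)*(z^2 - 7*z + 10) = (z - 2)*(z + 1)*(z - 5)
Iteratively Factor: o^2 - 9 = (o - 3)*(o + 3)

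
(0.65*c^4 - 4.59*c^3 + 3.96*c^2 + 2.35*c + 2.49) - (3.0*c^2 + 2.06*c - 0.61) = 0.65*c^4 - 4.59*c^3 + 0.96*c^2 + 0.29*c + 3.1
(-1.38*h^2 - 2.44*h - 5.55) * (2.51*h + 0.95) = -3.4638*h^3 - 7.4354*h^2 - 16.2485*h - 5.2725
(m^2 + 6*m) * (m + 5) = m^3 + 11*m^2 + 30*m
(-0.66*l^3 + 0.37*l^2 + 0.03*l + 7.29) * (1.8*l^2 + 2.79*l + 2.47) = -1.188*l^5 - 1.1754*l^4 - 0.5439*l^3 + 14.1196*l^2 + 20.4132*l + 18.0063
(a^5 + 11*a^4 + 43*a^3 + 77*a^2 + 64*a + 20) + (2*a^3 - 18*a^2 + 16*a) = a^5 + 11*a^4 + 45*a^3 + 59*a^2 + 80*a + 20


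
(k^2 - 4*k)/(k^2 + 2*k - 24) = k/(k + 6)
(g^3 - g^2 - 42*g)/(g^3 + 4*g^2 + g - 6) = g*(g^2 - g - 42)/(g^3 + 4*g^2 + g - 6)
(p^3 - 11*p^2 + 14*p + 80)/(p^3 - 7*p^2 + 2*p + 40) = (p - 8)/(p - 4)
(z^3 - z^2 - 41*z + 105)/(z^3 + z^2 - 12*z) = (z^2 + 2*z - 35)/(z*(z + 4))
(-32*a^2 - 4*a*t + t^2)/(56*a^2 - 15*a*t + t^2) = (4*a + t)/(-7*a + t)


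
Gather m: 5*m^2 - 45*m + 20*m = 5*m^2 - 25*m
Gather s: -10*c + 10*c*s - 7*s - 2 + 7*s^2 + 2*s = -10*c + 7*s^2 + s*(10*c - 5) - 2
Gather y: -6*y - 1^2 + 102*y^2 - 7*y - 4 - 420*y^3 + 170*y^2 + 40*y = -420*y^3 + 272*y^2 + 27*y - 5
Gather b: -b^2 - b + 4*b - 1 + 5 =-b^2 + 3*b + 4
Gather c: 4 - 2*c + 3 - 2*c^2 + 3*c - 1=-2*c^2 + c + 6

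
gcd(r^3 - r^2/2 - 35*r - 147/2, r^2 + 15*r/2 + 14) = r + 7/2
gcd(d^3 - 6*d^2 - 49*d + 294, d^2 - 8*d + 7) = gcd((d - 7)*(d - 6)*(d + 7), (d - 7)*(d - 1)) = d - 7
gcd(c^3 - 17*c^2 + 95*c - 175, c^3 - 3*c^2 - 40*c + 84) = c - 7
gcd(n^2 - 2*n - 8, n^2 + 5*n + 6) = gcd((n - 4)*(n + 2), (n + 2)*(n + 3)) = n + 2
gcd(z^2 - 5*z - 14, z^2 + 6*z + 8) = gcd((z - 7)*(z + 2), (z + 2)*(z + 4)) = z + 2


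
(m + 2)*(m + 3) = m^2 + 5*m + 6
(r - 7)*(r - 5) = r^2 - 12*r + 35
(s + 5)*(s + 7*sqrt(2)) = s^2 + 5*s + 7*sqrt(2)*s + 35*sqrt(2)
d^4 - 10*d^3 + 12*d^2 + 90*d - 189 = (d - 7)*(d - 3)^2*(d + 3)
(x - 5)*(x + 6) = x^2 + x - 30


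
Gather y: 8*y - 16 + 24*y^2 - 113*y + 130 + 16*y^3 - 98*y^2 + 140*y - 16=16*y^3 - 74*y^2 + 35*y + 98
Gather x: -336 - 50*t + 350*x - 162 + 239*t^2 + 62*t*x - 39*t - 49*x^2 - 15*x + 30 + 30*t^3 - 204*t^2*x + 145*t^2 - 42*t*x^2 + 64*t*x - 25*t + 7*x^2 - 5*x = 30*t^3 + 384*t^2 - 114*t + x^2*(-42*t - 42) + x*(-204*t^2 + 126*t + 330) - 468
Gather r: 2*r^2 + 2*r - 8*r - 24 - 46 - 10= 2*r^2 - 6*r - 80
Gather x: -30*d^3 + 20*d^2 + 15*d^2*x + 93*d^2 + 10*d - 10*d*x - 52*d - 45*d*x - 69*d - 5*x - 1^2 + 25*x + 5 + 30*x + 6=-30*d^3 + 113*d^2 - 111*d + x*(15*d^2 - 55*d + 50) + 10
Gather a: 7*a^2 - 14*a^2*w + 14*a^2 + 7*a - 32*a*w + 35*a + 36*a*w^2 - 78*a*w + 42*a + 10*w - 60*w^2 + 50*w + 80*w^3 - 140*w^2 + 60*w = a^2*(21 - 14*w) + a*(36*w^2 - 110*w + 84) + 80*w^3 - 200*w^2 + 120*w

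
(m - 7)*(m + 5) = m^2 - 2*m - 35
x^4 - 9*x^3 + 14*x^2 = x^2*(x - 7)*(x - 2)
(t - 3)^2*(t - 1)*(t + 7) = t^4 - 34*t^2 + 96*t - 63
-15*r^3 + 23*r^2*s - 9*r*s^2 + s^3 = (-5*r + s)*(-3*r + s)*(-r + s)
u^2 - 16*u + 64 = (u - 8)^2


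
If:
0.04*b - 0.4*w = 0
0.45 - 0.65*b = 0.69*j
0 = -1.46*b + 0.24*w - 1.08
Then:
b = -0.75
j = 1.36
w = -0.08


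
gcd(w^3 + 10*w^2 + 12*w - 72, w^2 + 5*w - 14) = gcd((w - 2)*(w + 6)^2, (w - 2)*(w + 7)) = w - 2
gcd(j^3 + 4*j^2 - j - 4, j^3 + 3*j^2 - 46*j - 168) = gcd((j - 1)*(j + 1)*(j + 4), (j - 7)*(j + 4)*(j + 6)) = j + 4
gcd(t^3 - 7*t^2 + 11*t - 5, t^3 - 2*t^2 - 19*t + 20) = t^2 - 6*t + 5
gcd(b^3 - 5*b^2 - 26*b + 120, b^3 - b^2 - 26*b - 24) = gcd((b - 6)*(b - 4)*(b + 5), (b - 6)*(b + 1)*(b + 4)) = b - 6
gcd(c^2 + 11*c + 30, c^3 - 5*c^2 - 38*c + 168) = c + 6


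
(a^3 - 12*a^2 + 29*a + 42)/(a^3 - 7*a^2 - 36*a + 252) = (a + 1)/(a + 6)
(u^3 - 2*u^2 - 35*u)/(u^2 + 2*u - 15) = u*(u - 7)/(u - 3)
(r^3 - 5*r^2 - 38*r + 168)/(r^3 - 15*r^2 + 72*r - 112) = (r + 6)/(r - 4)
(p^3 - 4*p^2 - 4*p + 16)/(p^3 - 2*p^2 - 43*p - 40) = (-p^3 + 4*p^2 + 4*p - 16)/(-p^3 + 2*p^2 + 43*p + 40)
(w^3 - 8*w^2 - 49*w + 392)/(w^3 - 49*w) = (w - 8)/w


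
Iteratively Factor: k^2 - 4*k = (k - 4)*(k)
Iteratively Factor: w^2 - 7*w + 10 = (w - 5)*(w - 2)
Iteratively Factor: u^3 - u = (u)*(u^2 - 1) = u*(u - 1)*(u + 1)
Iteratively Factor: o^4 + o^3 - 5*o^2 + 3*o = (o)*(o^3 + o^2 - 5*o + 3) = o*(o - 1)*(o^2 + 2*o - 3) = o*(o - 1)^2*(o + 3)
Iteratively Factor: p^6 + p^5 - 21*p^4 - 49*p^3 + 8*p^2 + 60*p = (p + 2)*(p^5 - p^4 - 19*p^3 - 11*p^2 + 30*p) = p*(p + 2)*(p^4 - p^3 - 19*p^2 - 11*p + 30) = p*(p - 1)*(p + 2)*(p^3 - 19*p - 30) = p*(p - 5)*(p - 1)*(p + 2)*(p^2 + 5*p + 6) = p*(p - 5)*(p - 1)*(p + 2)^2*(p + 3)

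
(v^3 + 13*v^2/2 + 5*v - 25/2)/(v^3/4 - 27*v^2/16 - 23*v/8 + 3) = 8*(2*v^3 + 13*v^2 + 10*v - 25)/(4*v^3 - 27*v^2 - 46*v + 48)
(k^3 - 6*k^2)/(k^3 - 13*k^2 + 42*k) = k/(k - 7)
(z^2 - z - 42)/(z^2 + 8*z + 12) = (z - 7)/(z + 2)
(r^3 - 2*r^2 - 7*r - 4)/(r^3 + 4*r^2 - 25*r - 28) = (r + 1)/(r + 7)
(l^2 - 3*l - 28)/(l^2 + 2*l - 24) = (l^2 - 3*l - 28)/(l^2 + 2*l - 24)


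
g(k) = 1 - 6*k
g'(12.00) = -6.00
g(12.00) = -71.00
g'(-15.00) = -6.00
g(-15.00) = 91.00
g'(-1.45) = -6.00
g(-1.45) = 9.70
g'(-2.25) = -6.00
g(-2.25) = 14.50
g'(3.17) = -6.00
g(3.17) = -18.02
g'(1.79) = -6.00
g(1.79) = -9.74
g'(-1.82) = -6.00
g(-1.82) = 11.92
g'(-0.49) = -6.00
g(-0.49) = 3.94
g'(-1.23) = -6.00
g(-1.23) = 8.38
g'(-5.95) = -6.00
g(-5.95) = 36.70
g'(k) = -6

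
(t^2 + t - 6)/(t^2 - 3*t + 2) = (t + 3)/(t - 1)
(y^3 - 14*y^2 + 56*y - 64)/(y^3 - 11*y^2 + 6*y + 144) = (y^2 - 6*y + 8)/(y^2 - 3*y - 18)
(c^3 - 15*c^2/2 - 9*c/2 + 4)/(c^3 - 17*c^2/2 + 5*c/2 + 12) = (2*c - 1)/(2*c - 3)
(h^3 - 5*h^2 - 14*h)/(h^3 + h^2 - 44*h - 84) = h/(h + 6)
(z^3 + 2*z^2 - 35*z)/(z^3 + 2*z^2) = (z^2 + 2*z - 35)/(z*(z + 2))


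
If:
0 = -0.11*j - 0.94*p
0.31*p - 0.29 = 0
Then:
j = -7.99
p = 0.94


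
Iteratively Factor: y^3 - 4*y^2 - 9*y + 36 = (y - 3)*(y^2 - y - 12) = (y - 3)*(y + 3)*(y - 4)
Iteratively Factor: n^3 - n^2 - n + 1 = (n - 1)*(n^2 - 1) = (n - 1)*(n + 1)*(n - 1)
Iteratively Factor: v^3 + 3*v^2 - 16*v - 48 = (v - 4)*(v^2 + 7*v + 12) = (v - 4)*(v + 3)*(v + 4)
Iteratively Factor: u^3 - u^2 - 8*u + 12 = (u + 3)*(u^2 - 4*u + 4) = (u - 2)*(u + 3)*(u - 2)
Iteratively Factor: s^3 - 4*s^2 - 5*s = (s)*(s^2 - 4*s - 5) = s*(s - 5)*(s + 1)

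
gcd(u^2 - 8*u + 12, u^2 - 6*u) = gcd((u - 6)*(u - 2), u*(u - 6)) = u - 6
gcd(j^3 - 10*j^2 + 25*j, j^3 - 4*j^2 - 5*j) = j^2 - 5*j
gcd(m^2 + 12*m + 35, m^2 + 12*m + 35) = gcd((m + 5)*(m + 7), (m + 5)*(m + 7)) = m^2 + 12*m + 35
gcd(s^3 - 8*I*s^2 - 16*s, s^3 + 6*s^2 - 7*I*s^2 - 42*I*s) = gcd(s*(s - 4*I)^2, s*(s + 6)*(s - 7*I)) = s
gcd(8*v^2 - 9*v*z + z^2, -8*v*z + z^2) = -8*v + z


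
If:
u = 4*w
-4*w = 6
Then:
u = -6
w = -3/2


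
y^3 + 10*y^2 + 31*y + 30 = (y + 2)*(y + 3)*(y + 5)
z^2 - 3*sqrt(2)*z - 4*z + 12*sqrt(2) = (z - 4)*(z - 3*sqrt(2))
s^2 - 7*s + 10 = (s - 5)*(s - 2)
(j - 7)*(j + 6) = j^2 - j - 42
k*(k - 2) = k^2 - 2*k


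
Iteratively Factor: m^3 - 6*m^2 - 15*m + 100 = (m - 5)*(m^2 - m - 20) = (m - 5)*(m + 4)*(m - 5)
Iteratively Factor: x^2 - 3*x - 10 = (x + 2)*(x - 5)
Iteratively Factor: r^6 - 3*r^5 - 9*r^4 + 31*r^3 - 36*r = (r)*(r^5 - 3*r^4 - 9*r^3 + 31*r^2 - 36) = r*(r - 2)*(r^4 - r^3 - 11*r^2 + 9*r + 18) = r*(r - 2)*(r + 1)*(r^3 - 2*r^2 - 9*r + 18) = r*(r - 2)*(r + 1)*(r + 3)*(r^2 - 5*r + 6) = r*(r - 2)^2*(r + 1)*(r + 3)*(r - 3)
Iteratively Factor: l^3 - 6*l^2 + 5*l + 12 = (l + 1)*(l^2 - 7*l + 12) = (l - 3)*(l + 1)*(l - 4)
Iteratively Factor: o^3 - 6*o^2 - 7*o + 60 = (o - 5)*(o^2 - o - 12) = (o - 5)*(o + 3)*(o - 4)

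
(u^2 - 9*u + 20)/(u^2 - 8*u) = (u^2 - 9*u + 20)/(u*(u - 8))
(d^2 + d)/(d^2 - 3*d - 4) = d/(d - 4)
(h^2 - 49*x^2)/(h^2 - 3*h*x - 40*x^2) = (-h^2 + 49*x^2)/(-h^2 + 3*h*x + 40*x^2)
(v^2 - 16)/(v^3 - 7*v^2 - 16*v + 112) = 1/(v - 7)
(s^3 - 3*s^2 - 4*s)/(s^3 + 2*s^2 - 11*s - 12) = s*(s - 4)/(s^2 + s - 12)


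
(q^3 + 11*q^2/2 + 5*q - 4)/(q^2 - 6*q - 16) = (q^2 + 7*q/2 - 2)/(q - 8)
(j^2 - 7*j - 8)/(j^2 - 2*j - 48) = (j + 1)/(j + 6)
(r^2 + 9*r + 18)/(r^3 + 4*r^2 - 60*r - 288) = (r + 3)/(r^2 - 2*r - 48)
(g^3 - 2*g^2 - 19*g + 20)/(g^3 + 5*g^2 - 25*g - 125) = (g^2 + 3*g - 4)/(g^2 + 10*g + 25)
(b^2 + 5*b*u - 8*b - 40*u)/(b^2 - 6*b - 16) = (b + 5*u)/(b + 2)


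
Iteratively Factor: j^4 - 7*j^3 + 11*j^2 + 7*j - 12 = (j - 3)*(j^3 - 4*j^2 - j + 4) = (j - 4)*(j - 3)*(j^2 - 1) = (j - 4)*(j - 3)*(j + 1)*(j - 1)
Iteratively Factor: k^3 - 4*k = (k - 2)*(k^2 + 2*k) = (k - 2)*(k + 2)*(k)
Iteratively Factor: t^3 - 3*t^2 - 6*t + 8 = (t + 2)*(t^2 - 5*t + 4) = (t - 1)*(t + 2)*(t - 4)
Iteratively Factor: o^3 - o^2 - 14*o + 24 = (o - 3)*(o^2 + 2*o - 8) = (o - 3)*(o - 2)*(o + 4)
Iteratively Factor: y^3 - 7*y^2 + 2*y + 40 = (y - 5)*(y^2 - 2*y - 8) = (y - 5)*(y - 4)*(y + 2)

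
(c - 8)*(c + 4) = c^2 - 4*c - 32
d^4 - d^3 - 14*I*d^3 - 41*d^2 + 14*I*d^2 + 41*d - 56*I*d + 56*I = (d - 1)*(d - 8*I)*(d - 7*I)*(d + I)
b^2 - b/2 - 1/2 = (b - 1)*(b + 1/2)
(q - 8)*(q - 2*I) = q^2 - 8*q - 2*I*q + 16*I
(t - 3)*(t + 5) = t^2 + 2*t - 15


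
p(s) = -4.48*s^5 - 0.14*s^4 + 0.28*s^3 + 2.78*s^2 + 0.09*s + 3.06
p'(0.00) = 0.09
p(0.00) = 3.06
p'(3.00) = -1805.19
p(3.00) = -1064.07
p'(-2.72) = -1223.64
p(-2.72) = 677.08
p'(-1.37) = -83.42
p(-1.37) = 28.56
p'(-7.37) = -65858.38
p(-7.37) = 97040.94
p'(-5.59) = -21779.26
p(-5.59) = 24357.09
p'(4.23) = -7175.24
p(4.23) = -6037.53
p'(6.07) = -30469.50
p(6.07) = -36937.98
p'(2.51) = -878.60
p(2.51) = -426.65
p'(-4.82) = -12034.76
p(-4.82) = 11615.32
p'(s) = -22.4*s^4 - 0.56*s^3 + 0.84*s^2 + 5.56*s + 0.09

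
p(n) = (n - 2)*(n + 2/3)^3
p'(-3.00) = -94.37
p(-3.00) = 63.52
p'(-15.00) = -13422.37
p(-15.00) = 50059.96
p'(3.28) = 121.29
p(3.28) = 78.69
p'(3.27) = 120.05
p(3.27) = 77.48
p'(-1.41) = -6.06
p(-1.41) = 1.40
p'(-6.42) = -1026.57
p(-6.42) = 1603.51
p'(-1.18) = -2.65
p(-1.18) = 0.43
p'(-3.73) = -190.06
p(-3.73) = 164.72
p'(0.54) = -4.62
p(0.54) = -2.57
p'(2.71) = 62.79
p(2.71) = 27.34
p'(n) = 3*(n - 2)*(n + 2/3)^2 + (n + 2/3)^3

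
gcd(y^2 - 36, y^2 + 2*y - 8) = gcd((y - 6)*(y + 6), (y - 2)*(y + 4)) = 1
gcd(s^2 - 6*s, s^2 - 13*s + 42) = s - 6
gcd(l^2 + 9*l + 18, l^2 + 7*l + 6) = l + 6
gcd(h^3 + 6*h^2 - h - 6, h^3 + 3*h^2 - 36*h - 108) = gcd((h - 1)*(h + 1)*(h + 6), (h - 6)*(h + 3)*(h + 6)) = h + 6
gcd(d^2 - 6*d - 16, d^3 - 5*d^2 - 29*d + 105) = 1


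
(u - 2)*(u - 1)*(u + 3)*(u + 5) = u^4 + 5*u^3 - 7*u^2 - 29*u + 30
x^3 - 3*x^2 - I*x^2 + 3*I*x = x*(x - 3)*(x - I)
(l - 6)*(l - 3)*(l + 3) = l^3 - 6*l^2 - 9*l + 54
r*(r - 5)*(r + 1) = r^3 - 4*r^2 - 5*r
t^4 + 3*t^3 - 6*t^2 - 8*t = t*(t - 2)*(t + 1)*(t + 4)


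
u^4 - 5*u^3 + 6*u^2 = u^2*(u - 3)*(u - 2)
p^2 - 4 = (p - 2)*(p + 2)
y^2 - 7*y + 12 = (y - 4)*(y - 3)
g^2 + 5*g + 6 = (g + 2)*(g + 3)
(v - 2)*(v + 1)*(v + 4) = v^3 + 3*v^2 - 6*v - 8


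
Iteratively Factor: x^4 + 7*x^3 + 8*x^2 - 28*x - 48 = (x + 2)*(x^3 + 5*x^2 - 2*x - 24) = (x + 2)*(x + 3)*(x^2 + 2*x - 8) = (x + 2)*(x + 3)*(x + 4)*(x - 2)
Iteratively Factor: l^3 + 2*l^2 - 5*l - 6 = (l - 2)*(l^2 + 4*l + 3) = (l - 2)*(l + 3)*(l + 1)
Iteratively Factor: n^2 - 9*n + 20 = (n - 4)*(n - 5)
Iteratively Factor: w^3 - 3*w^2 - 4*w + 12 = (w + 2)*(w^2 - 5*w + 6) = (w - 2)*(w + 2)*(w - 3)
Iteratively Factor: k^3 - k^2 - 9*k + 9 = (k - 3)*(k^2 + 2*k - 3) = (k - 3)*(k - 1)*(k + 3)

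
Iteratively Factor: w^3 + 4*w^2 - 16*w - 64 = (w + 4)*(w^2 - 16) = (w - 4)*(w + 4)*(w + 4)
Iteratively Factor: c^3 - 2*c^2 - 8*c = (c)*(c^2 - 2*c - 8) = c*(c - 4)*(c + 2)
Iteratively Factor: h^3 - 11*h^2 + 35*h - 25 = (h - 1)*(h^2 - 10*h + 25) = (h - 5)*(h - 1)*(h - 5)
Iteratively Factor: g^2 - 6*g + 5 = (g - 1)*(g - 5)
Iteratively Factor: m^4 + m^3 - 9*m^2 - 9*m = (m - 3)*(m^3 + 4*m^2 + 3*m) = (m - 3)*(m + 1)*(m^2 + 3*m) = (m - 3)*(m + 1)*(m + 3)*(m)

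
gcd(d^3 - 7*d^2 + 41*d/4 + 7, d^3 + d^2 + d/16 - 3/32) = d + 1/2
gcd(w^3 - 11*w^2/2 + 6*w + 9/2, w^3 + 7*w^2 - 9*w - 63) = w - 3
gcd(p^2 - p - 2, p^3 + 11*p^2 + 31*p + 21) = p + 1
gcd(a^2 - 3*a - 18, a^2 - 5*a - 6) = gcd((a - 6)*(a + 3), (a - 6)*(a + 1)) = a - 6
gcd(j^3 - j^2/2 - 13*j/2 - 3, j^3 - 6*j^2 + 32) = j + 2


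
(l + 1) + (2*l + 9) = 3*l + 10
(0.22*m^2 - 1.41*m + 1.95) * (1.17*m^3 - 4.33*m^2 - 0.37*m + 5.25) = 0.2574*m^5 - 2.6023*m^4 + 8.3054*m^3 - 6.7668*m^2 - 8.124*m + 10.2375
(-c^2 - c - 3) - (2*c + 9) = -c^2 - 3*c - 12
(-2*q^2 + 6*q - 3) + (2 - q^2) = -3*q^2 + 6*q - 1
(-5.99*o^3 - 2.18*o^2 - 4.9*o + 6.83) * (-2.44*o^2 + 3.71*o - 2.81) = 14.6156*o^5 - 16.9037*o^4 + 20.7001*o^3 - 28.7184*o^2 + 39.1083*o - 19.1923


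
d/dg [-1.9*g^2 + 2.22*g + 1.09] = 2.22 - 3.8*g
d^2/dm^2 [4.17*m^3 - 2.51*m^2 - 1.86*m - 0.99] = 25.02*m - 5.02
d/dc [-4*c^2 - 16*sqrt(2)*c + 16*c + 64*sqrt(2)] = -8*c - 16*sqrt(2) + 16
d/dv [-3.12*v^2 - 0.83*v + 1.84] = -6.24*v - 0.83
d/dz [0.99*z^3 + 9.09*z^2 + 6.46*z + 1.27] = 2.97*z^2 + 18.18*z + 6.46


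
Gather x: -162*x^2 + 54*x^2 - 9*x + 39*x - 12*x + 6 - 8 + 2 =-108*x^2 + 18*x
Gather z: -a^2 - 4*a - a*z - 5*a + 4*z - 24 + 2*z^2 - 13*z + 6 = -a^2 - 9*a + 2*z^2 + z*(-a - 9) - 18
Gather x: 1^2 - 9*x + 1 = 2 - 9*x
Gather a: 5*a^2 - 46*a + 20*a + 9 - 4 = 5*a^2 - 26*a + 5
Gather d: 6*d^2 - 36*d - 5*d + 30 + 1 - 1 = 6*d^2 - 41*d + 30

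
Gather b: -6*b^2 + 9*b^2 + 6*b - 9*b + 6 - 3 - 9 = 3*b^2 - 3*b - 6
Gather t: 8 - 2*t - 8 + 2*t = 0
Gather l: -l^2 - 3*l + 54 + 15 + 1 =-l^2 - 3*l + 70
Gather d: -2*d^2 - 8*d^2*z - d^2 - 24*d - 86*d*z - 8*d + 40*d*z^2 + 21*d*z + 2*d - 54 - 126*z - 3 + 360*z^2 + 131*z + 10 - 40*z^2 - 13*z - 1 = d^2*(-8*z - 3) + d*(40*z^2 - 65*z - 30) + 320*z^2 - 8*z - 48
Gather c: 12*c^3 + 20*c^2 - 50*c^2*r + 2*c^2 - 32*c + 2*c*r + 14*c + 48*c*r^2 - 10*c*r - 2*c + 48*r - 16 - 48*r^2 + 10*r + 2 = 12*c^3 + c^2*(22 - 50*r) + c*(48*r^2 - 8*r - 20) - 48*r^2 + 58*r - 14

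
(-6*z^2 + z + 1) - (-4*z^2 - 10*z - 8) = -2*z^2 + 11*z + 9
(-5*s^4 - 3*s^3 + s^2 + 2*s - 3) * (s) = -5*s^5 - 3*s^4 + s^3 + 2*s^2 - 3*s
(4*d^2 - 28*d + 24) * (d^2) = 4*d^4 - 28*d^3 + 24*d^2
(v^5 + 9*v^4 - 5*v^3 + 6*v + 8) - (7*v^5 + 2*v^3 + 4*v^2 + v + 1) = -6*v^5 + 9*v^4 - 7*v^3 - 4*v^2 + 5*v + 7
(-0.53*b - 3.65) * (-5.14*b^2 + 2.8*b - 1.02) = 2.7242*b^3 + 17.277*b^2 - 9.6794*b + 3.723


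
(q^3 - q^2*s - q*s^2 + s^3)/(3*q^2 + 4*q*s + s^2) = (q^2 - 2*q*s + s^2)/(3*q + s)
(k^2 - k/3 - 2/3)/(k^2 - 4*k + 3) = (k + 2/3)/(k - 3)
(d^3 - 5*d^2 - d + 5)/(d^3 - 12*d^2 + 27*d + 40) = (d - 1)/(d - 8)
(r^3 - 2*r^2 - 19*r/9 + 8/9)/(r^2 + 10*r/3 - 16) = (3*r^2 + 2*r - 1)/(3*(r + 6))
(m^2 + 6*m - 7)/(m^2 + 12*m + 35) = (m - 1)/(m + 5)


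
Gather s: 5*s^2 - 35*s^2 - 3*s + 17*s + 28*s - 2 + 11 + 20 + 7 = -30*s^2 + 42*s + 36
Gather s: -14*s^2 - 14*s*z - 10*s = -14*s^2 + s*(-14*z - 10)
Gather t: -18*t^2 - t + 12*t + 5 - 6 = -18*t^2 + 11*t - 1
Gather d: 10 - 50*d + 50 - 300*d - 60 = -350*d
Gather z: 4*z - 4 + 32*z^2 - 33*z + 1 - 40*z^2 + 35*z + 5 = -8*z^2 + 6*z + 2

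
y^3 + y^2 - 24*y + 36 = (y - 3)*(y - 2)*(y + 6)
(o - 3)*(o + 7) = o^2 + 4*o - 21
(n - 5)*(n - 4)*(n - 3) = n^3 - 12*n^2 + 47*n - 60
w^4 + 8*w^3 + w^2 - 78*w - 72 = (w - 3)*(w + 1)*(w + 4)*(w + 6)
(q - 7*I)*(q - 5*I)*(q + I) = q^3 - 11*I*q^2 - 23*q - 35*I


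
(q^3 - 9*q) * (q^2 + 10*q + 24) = q^5 + 10*q^4 + 15*q^3 - 90*q^2 - 216*q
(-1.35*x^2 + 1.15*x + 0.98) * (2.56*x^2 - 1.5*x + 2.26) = -3.456*x^4 + 4.969*x^3 - 2.2672*x^2 + 1.129*x + 2.2148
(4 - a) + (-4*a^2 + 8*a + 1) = -4*a^2 + 7*a + 5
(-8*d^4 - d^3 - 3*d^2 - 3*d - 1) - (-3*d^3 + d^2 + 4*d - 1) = -8*d^4 + 2*d^3 - 4*d^2 - 7*d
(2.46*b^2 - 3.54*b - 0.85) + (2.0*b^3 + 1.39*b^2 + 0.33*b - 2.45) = 2.0*b^3 + 3.85*b^2 - 3.21*b - 3.3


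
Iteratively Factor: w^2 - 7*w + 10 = (w - 2)*(w - 5)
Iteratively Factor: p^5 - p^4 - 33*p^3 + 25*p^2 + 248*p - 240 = (p + 4)*(p^4 - 5*p^3 - 13*p^2 + 77*p - 60) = (p - 3)*(p + 4)*(p^3 - 2*p^2 - 19*p + 20) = (p - 5)*(p - 3)*(p + 4)*(p^2 + 3*p - 4) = (p - 5)*(p - 3)*(p - 1)*(p + 4)*(p + 4)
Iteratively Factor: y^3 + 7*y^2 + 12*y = (y + 3)*(y^2 + 4*y) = (y + 3)*(y + 4)*(y)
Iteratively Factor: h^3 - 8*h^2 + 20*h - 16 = (h - 2)*(h^2 - 6*h + 8) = (h - 2)^2*(h - 4)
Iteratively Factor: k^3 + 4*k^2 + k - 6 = (k + 2)*(k^2 + 2*k - 3) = (k - 1)*(k + 2)*(k + 3)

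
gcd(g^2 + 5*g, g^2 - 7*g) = g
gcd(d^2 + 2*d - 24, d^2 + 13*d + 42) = d + 6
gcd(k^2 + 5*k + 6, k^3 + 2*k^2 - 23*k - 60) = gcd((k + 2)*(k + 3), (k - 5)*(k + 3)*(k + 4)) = k + 3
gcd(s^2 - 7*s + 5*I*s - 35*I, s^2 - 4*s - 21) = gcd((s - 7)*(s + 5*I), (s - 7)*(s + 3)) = s - 7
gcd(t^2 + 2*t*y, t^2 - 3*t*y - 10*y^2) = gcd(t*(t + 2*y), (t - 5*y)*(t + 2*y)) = t + 2*y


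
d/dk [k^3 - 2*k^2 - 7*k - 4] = 3*k^2 - 4*k - 7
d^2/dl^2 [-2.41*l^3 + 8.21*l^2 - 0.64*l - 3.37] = 16.42 - 14.46*l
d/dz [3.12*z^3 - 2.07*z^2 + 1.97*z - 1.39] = 9.36*z^2 - 4.14*z + 1.97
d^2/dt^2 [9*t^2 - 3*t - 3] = 18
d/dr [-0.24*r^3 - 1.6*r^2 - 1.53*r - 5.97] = -0.72*r^2 - 3.2*r - 1.53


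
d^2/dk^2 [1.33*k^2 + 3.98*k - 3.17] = 2.66000000000000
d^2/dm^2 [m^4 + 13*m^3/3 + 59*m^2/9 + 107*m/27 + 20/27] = 12*m^2 + 26*m + 118/9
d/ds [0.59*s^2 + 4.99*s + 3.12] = 1.18*s + 4.99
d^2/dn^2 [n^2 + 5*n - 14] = 2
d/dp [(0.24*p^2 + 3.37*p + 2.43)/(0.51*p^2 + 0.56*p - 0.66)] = (-1.5843*p^2 - 2.7954*p - 3.585)/(0.2601*p^4 + 0.5712*p^3 - 0.3596*p^2 - 0.7392*p + 0.4356)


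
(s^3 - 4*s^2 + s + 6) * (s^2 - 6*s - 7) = s^5 - 10*s^4 + 18*s^3 + 28*s^2 - 43*s - 42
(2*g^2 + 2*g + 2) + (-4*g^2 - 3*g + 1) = -2*g^2 - g + 3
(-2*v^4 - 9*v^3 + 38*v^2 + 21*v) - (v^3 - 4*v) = -2*v^4 - 10*v^3 + 38*v^2 + 25*v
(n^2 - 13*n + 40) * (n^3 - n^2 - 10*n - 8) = n^5 - 14*n^4 + 43*n^3 + 82*n^2 - 296*n - 320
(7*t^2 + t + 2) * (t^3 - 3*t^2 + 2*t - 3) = 7*t^5 - 20*t^4 + 13*t^3 - 25*t^2 + t - 6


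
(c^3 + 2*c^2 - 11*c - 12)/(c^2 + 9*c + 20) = (c^2 - 2*c - 3)/(c + 5)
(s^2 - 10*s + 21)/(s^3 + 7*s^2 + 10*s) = (s^2 - 10*s + 21)/(s*(s^2 + 7*s + 10))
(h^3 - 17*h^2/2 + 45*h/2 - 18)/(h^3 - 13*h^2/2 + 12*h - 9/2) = (2*h^2 - 11*h + 12)/(2*h^2 - 7*h + 3)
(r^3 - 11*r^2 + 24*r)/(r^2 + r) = (r^2 - 11*r + 24)/(r + 1)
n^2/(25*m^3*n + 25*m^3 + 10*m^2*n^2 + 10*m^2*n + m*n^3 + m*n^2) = n^2/(m*(25*m^2*n + 25*m^2 + 10*m*n^2 + 10*m*n + n^3 + n^2))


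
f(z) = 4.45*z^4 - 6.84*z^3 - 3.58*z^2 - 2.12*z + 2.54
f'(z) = 17.8*z^3 - 20.52*z^2 - 7.16*z - 2.12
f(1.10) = -6.71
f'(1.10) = -11.13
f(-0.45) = 3.57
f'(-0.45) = -4.68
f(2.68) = 69.04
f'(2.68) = 173.94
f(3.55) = 350.65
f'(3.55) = 510.21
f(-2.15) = 153.61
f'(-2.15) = -258.48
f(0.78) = -2.89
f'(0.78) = -11.74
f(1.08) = -6.49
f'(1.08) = -11.36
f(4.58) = 1218.64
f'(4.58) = 1244.73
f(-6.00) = 7131.02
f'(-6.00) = -4542.68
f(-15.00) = 247595.09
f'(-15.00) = -64586.72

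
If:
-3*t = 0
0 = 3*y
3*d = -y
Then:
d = 0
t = 0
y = 0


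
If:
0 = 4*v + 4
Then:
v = -1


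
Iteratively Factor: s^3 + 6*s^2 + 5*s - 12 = (s + 4)*(s^2 + 2*s - 3) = (s + 3)*(s + 4)*(s - 1)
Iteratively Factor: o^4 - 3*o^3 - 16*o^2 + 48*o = (o - 3)*(o^3 - 16*o) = (o - 3)*(o + 4)*(o^2 - 4*o) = o*(o - 3)*(o + 4)*(o - 4)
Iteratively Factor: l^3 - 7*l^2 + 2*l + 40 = (l + 2)*(l^2 - 9*l + 20) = (l - 5)*(l + 2)*(l - 4)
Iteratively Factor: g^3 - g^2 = (g)*(g^2 - g) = g^2*(g - 1)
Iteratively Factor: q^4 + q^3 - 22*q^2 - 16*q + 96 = (q + 3)*(q^3 - 2*q^2 - 16*q + 32) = (q - 2)*(q + 3)*(q^2 - 16) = (q - 4)*(q - 2)*(q + 3)*(q + 4)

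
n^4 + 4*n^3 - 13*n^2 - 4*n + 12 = (n - 2)*(n - 1)*(n + 1)*(n + 6)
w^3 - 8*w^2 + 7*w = w*(w - 7)*(w - 1)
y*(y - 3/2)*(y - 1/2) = y^3 - 2*y^2 + 3*y/4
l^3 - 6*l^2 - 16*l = l*(l - 8)*(l + 2)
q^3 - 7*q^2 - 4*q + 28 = (q - 7)*(q - 2)*(q + 2)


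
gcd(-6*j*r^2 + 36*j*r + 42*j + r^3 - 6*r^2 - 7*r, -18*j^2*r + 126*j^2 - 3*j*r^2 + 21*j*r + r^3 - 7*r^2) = -6*j*r + 42*j + r^2 - 7*r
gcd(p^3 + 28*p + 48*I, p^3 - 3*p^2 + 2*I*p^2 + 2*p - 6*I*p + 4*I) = p + 2*I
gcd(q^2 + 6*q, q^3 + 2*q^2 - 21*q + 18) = q + 6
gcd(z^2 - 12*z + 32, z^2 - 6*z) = 1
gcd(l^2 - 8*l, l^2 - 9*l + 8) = l - 8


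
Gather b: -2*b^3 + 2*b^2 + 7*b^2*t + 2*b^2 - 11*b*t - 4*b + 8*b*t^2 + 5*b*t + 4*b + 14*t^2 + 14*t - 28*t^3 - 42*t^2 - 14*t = -2*b^3 + b^2*(7*t + 4) + b*(8*t^2 - 6*t) - 28*t^3 - 28*t^2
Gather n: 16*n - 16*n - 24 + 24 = 0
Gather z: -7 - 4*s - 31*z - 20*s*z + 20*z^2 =-4*s + 20*z^2 + z*(-20*s - 31) - 7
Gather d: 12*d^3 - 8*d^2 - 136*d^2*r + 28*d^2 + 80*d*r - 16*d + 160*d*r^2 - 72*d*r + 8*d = 12*d^3 + d^2*(20 - 136*r) + d*(160*r^2 + 8*r - 8)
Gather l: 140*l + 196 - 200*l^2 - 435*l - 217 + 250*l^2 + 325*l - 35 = 50*l^2 + 30*l - 56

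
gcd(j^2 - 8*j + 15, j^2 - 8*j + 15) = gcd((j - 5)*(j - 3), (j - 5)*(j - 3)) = j^2 - 8*j + 15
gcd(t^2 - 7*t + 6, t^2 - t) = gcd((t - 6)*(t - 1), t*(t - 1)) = t - 1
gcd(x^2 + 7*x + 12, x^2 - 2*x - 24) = x + 4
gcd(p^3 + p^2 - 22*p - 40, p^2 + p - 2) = p + 2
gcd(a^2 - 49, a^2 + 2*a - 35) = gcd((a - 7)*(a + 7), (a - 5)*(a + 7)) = a + 7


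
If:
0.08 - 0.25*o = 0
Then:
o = 0.32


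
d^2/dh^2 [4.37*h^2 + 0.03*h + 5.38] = 8.74000000000000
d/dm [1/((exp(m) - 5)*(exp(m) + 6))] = (-2*exp(m) - 1)*exp(m)/(exp(4*m) + 2*exp(3*m) - 59*exp(2*m) - 60*exp(m) + 900)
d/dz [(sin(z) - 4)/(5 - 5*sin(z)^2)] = (sin(z)^2 - 8*sin(z) + 1)/(5*cos(z)^3)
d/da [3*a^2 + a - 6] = 6*a + 1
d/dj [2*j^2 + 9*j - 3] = 4*j + 9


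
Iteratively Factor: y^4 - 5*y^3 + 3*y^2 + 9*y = (y - 3)*(y^3 - 2*y^2 - 3*y) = y*(y - 3)*(y^2 - 2*y - 3) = y*(y - 3)^2*(y + 1)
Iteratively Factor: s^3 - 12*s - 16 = (s + 2)*(s^2 - 2*s - 8) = (s + 2)^2*(s - 4)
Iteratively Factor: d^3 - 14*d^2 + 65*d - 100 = (d - 5)*(d^2 - 9*d + 20) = (d - 5)^2*(d - 4)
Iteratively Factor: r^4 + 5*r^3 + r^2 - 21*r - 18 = (r + 3)*(r^3 + 2*r^2 - 5*r - 6) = (r - 2)*(r + 3)*(r^2 + 4*r + 3) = (r - 2)*(r + 1)*(r + 3)*(r + 3)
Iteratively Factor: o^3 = (o)*(o^2) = o^2*(o)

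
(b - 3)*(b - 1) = b^2 - 4*b + 3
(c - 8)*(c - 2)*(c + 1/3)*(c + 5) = c^4 - 14*c^3/3 - 107*c^2/3 + 206*c/3 + 80/3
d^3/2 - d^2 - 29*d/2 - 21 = (d/2 + 1)*(d - 7)*(d + 3)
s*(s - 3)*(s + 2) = s^3 - s^2 - 6*s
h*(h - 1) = h^2 - h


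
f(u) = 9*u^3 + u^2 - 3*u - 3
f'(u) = 27*u^2 + 2*u - 3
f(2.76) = 185.56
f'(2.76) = 208.20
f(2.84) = 202.70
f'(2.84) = 220.45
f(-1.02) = -8.45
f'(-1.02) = 23.05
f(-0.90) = -6.05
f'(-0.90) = 17.07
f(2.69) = 171.35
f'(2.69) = 197.75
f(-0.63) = -2.96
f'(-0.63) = 6.46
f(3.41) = 355.26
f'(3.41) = 317.78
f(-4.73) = -918.85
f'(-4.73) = 591.61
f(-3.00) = -228.00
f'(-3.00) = 234.00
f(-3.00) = -228.00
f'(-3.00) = 234.00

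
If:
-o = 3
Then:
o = -3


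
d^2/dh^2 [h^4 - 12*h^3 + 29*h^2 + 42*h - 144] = 12*h^2 - 72*h + 58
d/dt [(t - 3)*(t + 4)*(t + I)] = 3*t^2 + 2*t*(1 + I) - 12 + I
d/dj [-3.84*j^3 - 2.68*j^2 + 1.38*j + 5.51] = -11.52*j^2 - 5.36*j + 1.38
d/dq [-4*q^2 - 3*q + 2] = -8*q - 3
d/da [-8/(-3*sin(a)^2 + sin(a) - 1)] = 8*(1 - 6*sin(a))*cos(a)/(3*sin(a)^2 - sin(a) + 1)^2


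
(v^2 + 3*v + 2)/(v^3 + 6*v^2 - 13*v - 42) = (v + 1)/(v^2 + 4*v - 21)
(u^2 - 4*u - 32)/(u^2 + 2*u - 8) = (u - 8)/(u - 2)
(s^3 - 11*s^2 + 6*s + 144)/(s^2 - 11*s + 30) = (s^2 - 5*s - 24)/(s - 5)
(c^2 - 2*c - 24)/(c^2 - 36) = (c + 4)/(c + 6)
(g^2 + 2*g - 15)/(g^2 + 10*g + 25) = (g - 3)/(g + 5)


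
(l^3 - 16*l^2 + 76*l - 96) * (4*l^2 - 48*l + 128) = 4*l^5 - 112*l^4 + 1200*l^3 - 6080*l^2 + 14336*l - 12288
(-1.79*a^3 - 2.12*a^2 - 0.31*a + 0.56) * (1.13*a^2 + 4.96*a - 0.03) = -2.0227*a^5 - 11.274*a^4 - 10.8118*a^3 - 0.8412*a^2 + 2.7869*a - 0.0168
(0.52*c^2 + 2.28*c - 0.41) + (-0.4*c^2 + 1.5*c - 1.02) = 0.12*c^2 + 3.78*c - 1.43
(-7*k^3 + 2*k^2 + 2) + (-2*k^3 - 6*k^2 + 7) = -9*k^3 - 4*k^2 + 9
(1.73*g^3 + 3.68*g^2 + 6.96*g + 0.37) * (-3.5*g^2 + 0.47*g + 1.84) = -6.055*g^5 - 12.0669*g^4 - 19.4472*g^3 + 8.7474*g^2 + 12.9803*g + 0.6808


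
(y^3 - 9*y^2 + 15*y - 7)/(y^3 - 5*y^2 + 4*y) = (y^2 - 8*y + 7)/(y*(y - 4))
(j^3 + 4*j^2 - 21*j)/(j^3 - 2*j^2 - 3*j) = (j + 7)/(j + 1)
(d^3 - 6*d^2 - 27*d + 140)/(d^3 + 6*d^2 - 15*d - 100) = (d - 7)/(d + 5)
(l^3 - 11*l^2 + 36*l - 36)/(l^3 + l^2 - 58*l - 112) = (l^3 - 11*l^2 + 36*l - 36)/(l^3 + l^2 - 58*l - 112)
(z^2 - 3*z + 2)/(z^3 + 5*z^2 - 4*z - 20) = (z - 1)/(z^2 + 7*z + 10)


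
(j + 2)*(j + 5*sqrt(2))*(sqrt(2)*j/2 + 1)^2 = j^4/2 + j^3 + 7*sqrt(2)*j^3/2 + 7*sqrt(2)*j^2 + 11*j^2 + 5*sqrt(2)*j + 22*j + 10*sqrt(2)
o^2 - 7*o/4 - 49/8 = (o - 7/2)*(o + 7/4)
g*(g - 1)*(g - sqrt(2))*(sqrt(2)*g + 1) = sqrt(2)*g^4 - sqrt(2)*g^3 - g^3 - sqrt(2)*g^2 + g^2 + sqrt(2)*g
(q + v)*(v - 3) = q*v - 3*q + v^2 - 3*v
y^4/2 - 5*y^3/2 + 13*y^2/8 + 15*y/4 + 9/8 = (y/2 + 1/4)*(y - 3)^2*(y + 1/2)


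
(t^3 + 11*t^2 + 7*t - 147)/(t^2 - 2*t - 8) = (-t^3 - 11*t^2 - 7*t + 147)/(-t^2 + 2*t + 8)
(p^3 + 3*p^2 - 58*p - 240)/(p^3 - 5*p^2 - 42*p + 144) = (p + 5)/(p - 3)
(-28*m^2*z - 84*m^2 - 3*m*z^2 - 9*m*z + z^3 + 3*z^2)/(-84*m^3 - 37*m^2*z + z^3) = (z + 3)/(3*m + z)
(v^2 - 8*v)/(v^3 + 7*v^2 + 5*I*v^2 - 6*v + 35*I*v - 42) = v*(v - 8)/(v^3 + v^2*(7 + 5*I) + v*(-6 + 35*I) - 42)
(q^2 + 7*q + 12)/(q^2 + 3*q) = (q + 4)/q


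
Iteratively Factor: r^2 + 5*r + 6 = (r + 2)*(r + 3)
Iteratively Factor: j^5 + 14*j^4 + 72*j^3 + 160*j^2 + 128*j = (j + 2)*(j^4 + 12*j^3 + 48*j^2 + 64*j) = (j + 2)*(j + 4)*(j^3 + 8*j^2 + 16*j) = (j + 2)*(j + 4)^2*(j^2 + 4*j) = (j + 2)*(j + 4)^3*(j)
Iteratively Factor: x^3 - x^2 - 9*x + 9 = (x - 3)*(x^2 + 2*x - 3) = (x - 3)*(x + 3)*(x - 1)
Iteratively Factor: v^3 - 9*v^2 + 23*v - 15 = (v - 5)*(v^2 - 4*v + 3) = (v - 5)*(v - 1)*(v - 3)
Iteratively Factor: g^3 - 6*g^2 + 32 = (g - 4)*(g^2 - 2*g - 8) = (g - 4)^2*(g + 2)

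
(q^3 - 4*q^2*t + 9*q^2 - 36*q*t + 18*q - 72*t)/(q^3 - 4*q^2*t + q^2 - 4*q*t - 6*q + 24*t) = (q + 6)/(q - 2)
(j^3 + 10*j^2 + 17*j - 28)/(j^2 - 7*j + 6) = (j^2 + 11*j + 28)/(j - 6)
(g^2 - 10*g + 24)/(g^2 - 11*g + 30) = (g - 4)/(g - 5)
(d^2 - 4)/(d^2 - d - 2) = (d + 2)/(d + 1)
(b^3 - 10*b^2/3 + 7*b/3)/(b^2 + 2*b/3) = (3*b^2 - 10*b + 7)/(3*b + 2)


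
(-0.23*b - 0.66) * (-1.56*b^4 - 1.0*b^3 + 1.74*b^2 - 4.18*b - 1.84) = 0.3588*b^5 + 1.2596*b^4 + 0.2598*b^3 - 0.187*b^2 + 3.182*b + 1.2144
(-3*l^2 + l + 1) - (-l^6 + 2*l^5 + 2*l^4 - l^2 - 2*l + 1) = l^6 - 2*l^5 - 2*l^4 - 2*l^2 + 3*l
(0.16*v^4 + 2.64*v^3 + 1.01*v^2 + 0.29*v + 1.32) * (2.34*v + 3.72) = 0.3744*v^5 + 6.7728*v^4 + 12.1842*v^3 + 4.4358*v^2 + 4.1676*v + 4.9104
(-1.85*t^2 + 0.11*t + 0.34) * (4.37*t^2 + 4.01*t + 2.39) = -8.0845*t^4 - 6.9378*t^3 - 2.4946*t^2 + 1.6263*t + 0.8126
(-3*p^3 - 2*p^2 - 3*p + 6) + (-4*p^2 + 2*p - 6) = -3*p^3 - 6*p^2 - p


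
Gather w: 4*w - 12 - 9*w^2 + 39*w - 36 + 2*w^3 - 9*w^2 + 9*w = 2*w^3 - 18*w^2 + 52*w - 48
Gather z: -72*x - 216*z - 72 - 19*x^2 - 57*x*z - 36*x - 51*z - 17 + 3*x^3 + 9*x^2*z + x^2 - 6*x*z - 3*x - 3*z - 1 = 3*x^3 - 18*x^2 - 111*x + z*(9*x^2 - 63*x - 270) - 90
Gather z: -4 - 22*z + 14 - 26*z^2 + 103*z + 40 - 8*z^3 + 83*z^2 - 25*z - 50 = -8*z^3 + 57*z^2 + 56*z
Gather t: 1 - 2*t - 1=-2*t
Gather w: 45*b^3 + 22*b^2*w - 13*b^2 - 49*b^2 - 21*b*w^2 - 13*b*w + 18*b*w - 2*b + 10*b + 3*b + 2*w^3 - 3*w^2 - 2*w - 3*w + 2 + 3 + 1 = 45*b^3 - 62*b^2 + 11*b + 2*w^3 + w^2*(-21*b - 3) + w*(22*b^2 + 5*b - 5) + 6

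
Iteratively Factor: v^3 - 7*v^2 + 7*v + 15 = (v - 5)*(v^2 - 2*v - 3) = (v - 5)*(v - 3)*(v + 1)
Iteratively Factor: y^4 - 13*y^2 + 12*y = (y - 1)*(y^3 + y^2 - 12*y) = (y - 3)*(y - 1)*(y^2 + 4*y) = y*(y - 3)*(y - 1)*(y + 4)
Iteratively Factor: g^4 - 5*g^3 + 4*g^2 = (g)*(g^3 - 5*g^2 + 4*g) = g^2*(g^2 - 5*g + 4) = g^2*(g - 4)*(g - 1)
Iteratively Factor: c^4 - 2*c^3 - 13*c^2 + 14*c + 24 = (c - 2)*(c^3 - 13*c - 12) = (c - 2)*(c + 3)*(c^2 - 3*c - 4) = (c - 4)*(c - 2)*(c + 3)*(c + 1)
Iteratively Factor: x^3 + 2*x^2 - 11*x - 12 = (x - 3)*(x^2 + 5*x + 4) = (x - 3)*(x + 1)*(x + 4)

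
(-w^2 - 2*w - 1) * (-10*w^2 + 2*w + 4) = 10*w^4 + 18*w^3 + 2*w^2 - 10*w - 4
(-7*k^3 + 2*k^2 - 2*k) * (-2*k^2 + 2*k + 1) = 14*k^5 - 18*k^4 + k^3 - 2*k^2 - 2*k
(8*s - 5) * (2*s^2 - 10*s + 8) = 16*s^3 - 90*s^2 + 114*s - 40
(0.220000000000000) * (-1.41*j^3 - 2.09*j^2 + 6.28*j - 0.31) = -0.3102*j^3 - 0.4598*j^2 + 1.3816*j - 0.0682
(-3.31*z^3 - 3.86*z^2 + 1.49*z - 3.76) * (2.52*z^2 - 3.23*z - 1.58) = -8.3412*z^5 + 0.9641*z^4 + 21.4524*z^3 - 8.1891*z^2 + 9.7906*z + 5.9408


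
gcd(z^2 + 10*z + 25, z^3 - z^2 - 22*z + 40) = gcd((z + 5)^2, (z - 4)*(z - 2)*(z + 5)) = z + 5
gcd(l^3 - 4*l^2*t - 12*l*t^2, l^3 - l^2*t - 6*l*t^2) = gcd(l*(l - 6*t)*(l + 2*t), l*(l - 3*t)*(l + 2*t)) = l^2 + 2*l*t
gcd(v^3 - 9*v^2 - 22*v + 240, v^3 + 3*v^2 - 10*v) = v + 5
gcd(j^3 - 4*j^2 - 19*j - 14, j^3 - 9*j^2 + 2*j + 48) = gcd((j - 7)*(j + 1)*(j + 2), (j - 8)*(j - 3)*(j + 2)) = j + 2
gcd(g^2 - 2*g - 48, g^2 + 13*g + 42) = g + 6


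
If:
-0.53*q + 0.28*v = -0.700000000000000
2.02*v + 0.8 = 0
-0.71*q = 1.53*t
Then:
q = 1.11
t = -0.52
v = -0.40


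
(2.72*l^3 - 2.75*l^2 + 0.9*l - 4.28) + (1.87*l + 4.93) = 2.72*l^3 - 2.75*l^2 + 2.77*l + 0.649999999999999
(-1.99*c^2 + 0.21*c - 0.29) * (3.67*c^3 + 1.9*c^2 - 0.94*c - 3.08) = -7.3033*c^5 - 3.0103*c^4 + 1.2053*c^3 + 5.3808*c^2 - 0.3742*c + 0.8932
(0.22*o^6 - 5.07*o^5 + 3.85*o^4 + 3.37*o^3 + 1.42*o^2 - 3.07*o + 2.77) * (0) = 0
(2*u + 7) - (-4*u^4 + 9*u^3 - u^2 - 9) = 4*u^4 - 9*u^3 + u^2 + 2*u + 16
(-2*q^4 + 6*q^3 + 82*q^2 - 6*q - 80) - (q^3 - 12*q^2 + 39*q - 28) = -2*q^4 + 5*q^3 + 94*q^2 - 45*q - 52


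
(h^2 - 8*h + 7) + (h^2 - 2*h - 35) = 2*h^2 - 10*h - 28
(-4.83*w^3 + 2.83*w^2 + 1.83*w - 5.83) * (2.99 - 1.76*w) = 8.5008*w^4 - 19.4225*w^3 + 5.2409*w^2 + 15.7325*w - 17.4317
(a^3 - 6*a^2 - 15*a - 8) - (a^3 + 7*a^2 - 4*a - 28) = -13*a^2 - 11*a + 20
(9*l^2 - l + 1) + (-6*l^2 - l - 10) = 3*l^2 - 2*l - 9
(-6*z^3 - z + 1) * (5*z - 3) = -30*z^4 + 18*z^3 - 5*z^2 + 8*z - 3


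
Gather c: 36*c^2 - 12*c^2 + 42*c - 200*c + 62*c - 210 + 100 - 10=24*c^2 - 96*c - 120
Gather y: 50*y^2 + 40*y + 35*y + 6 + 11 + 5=50*y^2 + 75*y + 22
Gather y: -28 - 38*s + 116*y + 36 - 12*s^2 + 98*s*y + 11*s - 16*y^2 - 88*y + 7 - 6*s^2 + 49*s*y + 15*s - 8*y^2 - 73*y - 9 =-18*s^2 - 12*s - 24*y^2 + y*(147*s - 45) + 6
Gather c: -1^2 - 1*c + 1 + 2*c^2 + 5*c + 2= 2*c^2 + 4*c + 2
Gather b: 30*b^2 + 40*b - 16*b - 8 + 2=30*b^2 + 24*b - 6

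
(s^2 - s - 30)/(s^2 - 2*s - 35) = (s - 6)/(s - 7)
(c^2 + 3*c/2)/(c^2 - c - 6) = c*(2*c + 3)/(2*(c^2 - c - 6))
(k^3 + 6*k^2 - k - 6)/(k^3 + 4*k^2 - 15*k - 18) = (k - 1)/(k - 3)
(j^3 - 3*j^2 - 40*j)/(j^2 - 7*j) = (j^2 - 3*j - 40)/(j - 7)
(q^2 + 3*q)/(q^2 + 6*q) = (q + 3)/(q + 6)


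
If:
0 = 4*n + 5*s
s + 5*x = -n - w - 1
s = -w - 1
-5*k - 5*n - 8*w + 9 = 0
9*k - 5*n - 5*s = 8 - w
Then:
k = 265/259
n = 270/259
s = -216/259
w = -43/259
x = -54/259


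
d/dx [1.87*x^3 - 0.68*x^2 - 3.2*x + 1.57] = 5.61*x^2 - 1.36*x - 3.2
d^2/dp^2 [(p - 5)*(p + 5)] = 2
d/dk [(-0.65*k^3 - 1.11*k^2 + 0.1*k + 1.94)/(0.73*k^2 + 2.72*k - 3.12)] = (-0.4745*k^4 - 3.536*k^3 + 2.9918*k^2 + 4.094*k - 5.5888)/(0.5329*k^4 + 3.9712*k^3 + 2.8432*k^2 - 16.9728*k + 9.7344)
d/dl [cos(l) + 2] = -sin(l)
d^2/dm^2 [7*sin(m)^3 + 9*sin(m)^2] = -63*sin(m)^3 - 36*sin(m)^2 + 42*sin(m) + 18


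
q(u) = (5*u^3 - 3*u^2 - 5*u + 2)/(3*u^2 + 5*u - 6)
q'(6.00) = 1.56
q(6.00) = 7.15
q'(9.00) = 1.61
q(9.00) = 11.91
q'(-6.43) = 1.15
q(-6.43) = -16.52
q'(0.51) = 2.31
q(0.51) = 0.25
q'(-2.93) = -37.42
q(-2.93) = -26.42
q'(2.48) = 1.39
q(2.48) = 1.91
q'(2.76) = 1.41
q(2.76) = 2.30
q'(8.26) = 1.60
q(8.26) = 10.73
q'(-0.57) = -0.49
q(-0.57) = -0.37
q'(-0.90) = -1.55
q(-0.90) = -0.05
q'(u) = (-6*u - 5)*(5*u^3 - 3*u^2 - 5*u + 2)/(3*u^2 + 5*u - 6)^2 + (15*u^2 - 6*u - 5)/(3*u^2 + 5*u - 6) = (15*u^4 + 50*u^3 - 90*u^2 + 24*u + 20)/(9*u^4 + 30*u^3 - 11*u^2 - 60*u + 36)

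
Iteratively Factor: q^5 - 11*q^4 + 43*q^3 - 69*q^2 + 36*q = (q - 3)*(q^4 - 8*q^3 + 19*q^2 - 12*q) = q*(q - 3)*(q^3 - 8*q^2 + 19*q - 12) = q*(q - 4)*(q - 3)*(q^2 - 4*q + 3) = q*(q - 4)*(q - 3)^2*(q - 1)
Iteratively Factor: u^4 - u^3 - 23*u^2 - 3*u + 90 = (u - 2)*(u^3 + u^2 - 21*u - 45) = (u - 2)*(u + 3)*(u^2 - 2*u - 15) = (u - 2)*(u + 3)^2*(u - 5)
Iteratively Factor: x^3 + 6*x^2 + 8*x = (x + 4)*(x^2 + 2*x) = (x + 2)*(x + 4)*(x)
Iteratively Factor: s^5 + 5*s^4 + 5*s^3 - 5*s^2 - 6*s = (s)*(s^4 + 5*s^3 + 5*s^2 - 5*s - 6) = s*(s + 1)*(s^3 + 4*s^2 + s - 6) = s*(s - 1)*(s + 1)*(s^2 + 5*s + 6) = s*(s - 1)*(s + 1)*(s + 3)*(s + 2)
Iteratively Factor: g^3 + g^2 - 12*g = (g + 4)*(g^2 - 3*g) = (g - 3)*(g + 4)*(g)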